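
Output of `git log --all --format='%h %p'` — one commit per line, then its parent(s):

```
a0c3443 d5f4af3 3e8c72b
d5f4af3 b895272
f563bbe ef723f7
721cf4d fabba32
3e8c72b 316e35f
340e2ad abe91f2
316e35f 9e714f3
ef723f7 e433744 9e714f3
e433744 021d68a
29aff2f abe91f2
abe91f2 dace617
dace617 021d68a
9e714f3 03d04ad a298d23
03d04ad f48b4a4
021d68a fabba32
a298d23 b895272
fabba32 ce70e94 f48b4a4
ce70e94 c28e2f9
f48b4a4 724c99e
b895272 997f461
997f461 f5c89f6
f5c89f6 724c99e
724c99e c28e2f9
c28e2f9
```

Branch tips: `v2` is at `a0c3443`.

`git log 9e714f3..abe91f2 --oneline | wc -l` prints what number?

Reachable from abe91f2: {021d68a, 724c99e, abe91f2, c28e2f9, ce70e94, dace617, f48b4a4, fabba32}.
Reachable from 9e714f3: {03d04ad, 724c99e, 997f461, 9e714f3, a298d23, b895272, c28e2f9, f48b4a4, f5c89f6}.
In abe91f2's history but not 9e714f3's: {021d68a, abe91f2, ce70e94, dace617, fabba32} — 5 commits.

5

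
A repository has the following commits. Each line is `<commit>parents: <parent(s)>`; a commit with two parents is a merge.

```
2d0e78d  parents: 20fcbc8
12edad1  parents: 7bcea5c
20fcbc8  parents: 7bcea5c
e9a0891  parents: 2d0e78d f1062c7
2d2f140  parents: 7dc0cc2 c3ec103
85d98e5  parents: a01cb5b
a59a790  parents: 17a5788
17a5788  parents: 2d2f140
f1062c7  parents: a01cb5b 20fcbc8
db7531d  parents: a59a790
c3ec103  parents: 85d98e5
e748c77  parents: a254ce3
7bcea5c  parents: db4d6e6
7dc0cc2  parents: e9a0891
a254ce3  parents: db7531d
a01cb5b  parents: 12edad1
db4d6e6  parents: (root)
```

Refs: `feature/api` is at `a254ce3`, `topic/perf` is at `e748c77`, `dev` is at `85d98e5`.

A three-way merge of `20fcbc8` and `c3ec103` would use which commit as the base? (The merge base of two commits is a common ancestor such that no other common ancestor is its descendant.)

7bcea5c

Ancestors of 20fcbc8: {20fcbc8, 7bcea5c, db4d6e6}.
Ancestors of c3ec103: {12edad1, 7bcea5c, 85d98e5, a01cb5b, c3ec103, db4d6e6}.
Common ancestors: {7bcea5c, db4d6e6}.
Among these, 7bcea5c is not an ancestor of any other common ancestor — it is the merge base.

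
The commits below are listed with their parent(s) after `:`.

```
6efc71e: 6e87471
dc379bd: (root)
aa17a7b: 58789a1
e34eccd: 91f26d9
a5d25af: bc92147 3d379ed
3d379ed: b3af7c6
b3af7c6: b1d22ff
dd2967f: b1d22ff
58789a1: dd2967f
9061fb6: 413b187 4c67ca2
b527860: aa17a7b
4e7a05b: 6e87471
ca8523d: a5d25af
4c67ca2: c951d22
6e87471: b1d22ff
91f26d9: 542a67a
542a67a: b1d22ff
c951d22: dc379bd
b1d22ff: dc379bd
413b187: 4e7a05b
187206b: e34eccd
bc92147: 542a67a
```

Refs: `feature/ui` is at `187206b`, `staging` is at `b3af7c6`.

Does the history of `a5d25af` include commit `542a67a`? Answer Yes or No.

Yes

Ancestors of a5d25af (commits reachable by following parents): {3d379ed, 542a67a, a5d25af, b1d22ff, b3af7c6, bc92147, dc379bd}.
542a67a is in that set, so it is an ancestor of a5d25af.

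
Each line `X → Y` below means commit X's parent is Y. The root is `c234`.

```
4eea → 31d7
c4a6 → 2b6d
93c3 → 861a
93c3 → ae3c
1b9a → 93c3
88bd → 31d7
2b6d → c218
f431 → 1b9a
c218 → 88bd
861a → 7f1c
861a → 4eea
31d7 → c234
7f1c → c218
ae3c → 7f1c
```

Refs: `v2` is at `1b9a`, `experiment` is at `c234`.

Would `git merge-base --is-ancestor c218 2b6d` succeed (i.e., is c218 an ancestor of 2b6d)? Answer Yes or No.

Yes

Ancestors of 2b6d (commits reachable by following parents): {2b6d, 31d7, 88bd, c218, c234}.
c218 is in that set, so it is an ancestor of 2b6d.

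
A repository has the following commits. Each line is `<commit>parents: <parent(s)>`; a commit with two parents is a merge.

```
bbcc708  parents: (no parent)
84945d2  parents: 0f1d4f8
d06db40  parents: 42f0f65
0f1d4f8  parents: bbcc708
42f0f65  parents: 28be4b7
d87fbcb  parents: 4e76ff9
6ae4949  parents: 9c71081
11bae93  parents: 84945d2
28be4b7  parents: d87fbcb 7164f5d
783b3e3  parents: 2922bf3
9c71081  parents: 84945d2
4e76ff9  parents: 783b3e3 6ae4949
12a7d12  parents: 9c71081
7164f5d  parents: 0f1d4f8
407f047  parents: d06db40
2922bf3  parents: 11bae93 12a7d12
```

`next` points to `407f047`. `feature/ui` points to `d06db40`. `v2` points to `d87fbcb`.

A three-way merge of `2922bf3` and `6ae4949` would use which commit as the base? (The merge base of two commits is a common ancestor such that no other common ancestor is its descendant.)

Ancestors of 2922bf3: {0f1d4f8, 11bae93, 12a7d12, 2922bf3, 84945d2, 9c71081, bbcc708}.
Ancestors of 6ae4949: {0f1d4f8, 6ae4949, 84945d2, 9c71081, bbcc708}.
Common ancestors: {0f1d4f8, 84945d2, 9c71081, bbcc708}.
Among these, 9c71081 is not an ancestor of any other common ancestor — it is the merge base.

9c71081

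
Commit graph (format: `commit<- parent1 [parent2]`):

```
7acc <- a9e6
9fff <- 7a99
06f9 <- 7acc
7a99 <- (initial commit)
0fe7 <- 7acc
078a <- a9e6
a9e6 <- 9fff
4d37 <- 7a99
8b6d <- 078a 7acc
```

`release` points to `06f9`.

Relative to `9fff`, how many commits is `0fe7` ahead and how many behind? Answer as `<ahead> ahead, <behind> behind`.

Reachable from 0fe7: {0fe7, 7a99, 7acc, 9fff, a9e6}.
Reachable from 9fff: {7a99, 9fff}.
Only in 0fe7's history (ahead): {0fe7, 7acc, a9e6} — 3.
Only in 9fff's history (behind): {} — 0.

3 ahead, 0 behind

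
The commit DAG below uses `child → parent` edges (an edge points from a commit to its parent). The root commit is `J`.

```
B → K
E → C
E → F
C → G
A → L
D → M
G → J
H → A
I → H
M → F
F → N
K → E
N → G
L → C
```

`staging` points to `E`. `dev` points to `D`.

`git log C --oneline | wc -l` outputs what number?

3

Walking parent pointers from C: reachable set = {C, G, J}.
That is 3 commits.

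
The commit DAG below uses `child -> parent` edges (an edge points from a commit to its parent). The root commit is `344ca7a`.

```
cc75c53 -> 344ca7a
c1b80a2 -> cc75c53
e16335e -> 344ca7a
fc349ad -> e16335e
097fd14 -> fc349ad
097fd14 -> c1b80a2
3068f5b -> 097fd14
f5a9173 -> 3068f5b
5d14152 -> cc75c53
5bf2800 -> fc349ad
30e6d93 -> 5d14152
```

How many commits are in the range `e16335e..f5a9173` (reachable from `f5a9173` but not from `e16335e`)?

6

Reachable from f5a9173: {097fd14, 3068f5b, 344ca7a, c1b80a2, cc75c53, e16335e, f5a9173, fc349ad}.
Reachable from e16335e: {344ca7a, e16335e}.
In f5a9173's history but not e16335e's: {097fd14, 3068f5b, c1b80a2, cc75c53, f5a9173, fc349ad} — 6 commits.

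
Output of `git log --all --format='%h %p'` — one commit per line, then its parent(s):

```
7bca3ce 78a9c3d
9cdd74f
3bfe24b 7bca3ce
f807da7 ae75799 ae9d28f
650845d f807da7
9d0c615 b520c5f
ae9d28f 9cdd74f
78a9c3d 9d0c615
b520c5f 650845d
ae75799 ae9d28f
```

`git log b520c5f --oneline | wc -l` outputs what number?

6

Walking parent pointers from b520c5f: reachable set = {650845d, 9cdd74f, ae75799, ae9d28f, b520c5f, f807da7}.
That is 6 commits.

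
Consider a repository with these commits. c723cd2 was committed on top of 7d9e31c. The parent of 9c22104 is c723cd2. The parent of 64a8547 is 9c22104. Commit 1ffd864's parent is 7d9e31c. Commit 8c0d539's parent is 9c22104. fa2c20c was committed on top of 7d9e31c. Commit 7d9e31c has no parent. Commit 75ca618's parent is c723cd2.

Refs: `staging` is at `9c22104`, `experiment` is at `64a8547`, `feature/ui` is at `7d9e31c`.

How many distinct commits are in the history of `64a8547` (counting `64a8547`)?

4

Walking parent pointers from 64a8547: reachable set = {64a8547, 7d9e31c, 9c22104, c723cd2}.
That is 4 commits.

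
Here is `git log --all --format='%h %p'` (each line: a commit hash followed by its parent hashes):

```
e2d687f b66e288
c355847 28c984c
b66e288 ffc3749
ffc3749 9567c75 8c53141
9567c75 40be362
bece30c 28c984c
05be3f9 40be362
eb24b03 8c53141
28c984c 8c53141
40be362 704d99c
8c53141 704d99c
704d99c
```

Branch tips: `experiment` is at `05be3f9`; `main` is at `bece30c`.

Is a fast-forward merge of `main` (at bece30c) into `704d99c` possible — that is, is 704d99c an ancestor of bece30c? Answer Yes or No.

A fast-forward from 704d99c to bece30c is possible iff 704d99c is an ancestor of bece30c.
Ancestors of bece30c: {28c984c, 704d99c, 8c53141, bece30c}.
704d99c is among them, so fast-forward is possible.

Yes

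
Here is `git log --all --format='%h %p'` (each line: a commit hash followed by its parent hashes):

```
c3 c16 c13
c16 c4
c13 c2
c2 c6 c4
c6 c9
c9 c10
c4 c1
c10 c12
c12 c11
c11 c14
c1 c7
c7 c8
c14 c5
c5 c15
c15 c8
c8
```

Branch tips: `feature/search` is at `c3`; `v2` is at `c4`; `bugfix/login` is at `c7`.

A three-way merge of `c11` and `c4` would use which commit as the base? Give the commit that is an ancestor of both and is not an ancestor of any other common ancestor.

c8

Ancestors of c11: {c11, c14, c15, c5, c8}.
Ancestors of c4: {c1, c4, c7, c8}.
Common ancestors: {c8}.
The only common ancestor is c8, so it is the merge base.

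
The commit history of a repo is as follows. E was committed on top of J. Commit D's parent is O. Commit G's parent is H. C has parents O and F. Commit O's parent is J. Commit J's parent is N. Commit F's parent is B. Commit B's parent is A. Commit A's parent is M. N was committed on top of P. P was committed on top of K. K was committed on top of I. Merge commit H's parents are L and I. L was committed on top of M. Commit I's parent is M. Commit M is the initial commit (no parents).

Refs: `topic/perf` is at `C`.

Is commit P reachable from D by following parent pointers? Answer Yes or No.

Ancestors of D (commits reachable by following parents): {D, I, J, K, M, N, O, P}.
P is in that set, so it is an ancestor of D.

Yes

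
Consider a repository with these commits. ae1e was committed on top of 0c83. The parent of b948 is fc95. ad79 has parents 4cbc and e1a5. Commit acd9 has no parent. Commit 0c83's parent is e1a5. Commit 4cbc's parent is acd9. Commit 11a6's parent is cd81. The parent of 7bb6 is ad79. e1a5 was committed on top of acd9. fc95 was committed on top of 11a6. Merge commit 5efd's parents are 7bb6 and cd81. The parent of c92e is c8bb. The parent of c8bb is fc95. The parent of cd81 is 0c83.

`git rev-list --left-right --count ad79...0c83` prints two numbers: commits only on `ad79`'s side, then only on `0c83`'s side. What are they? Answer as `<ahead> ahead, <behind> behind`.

Reachable from ad79: {4cbc, acd9, ad79, e1a5}.
Reachable from 0c83: {0c83, acd9, e1a5}.
Only in ad79's history (ahead): {4cbc, ad79} — 2.
Only in 0c83's history (behind): {0c83} — 1.

2 ahead, 1 behind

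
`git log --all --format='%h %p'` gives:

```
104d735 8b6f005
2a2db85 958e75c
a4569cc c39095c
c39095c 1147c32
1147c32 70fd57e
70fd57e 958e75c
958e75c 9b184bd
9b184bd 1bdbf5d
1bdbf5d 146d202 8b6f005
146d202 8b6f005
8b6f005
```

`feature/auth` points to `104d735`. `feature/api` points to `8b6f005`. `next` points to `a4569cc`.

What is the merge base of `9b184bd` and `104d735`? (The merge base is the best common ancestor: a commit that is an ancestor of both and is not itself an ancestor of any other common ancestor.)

Ancestors of 9b184bd: {146d202, 1bdbf5d, 8b6f005, 9b184bd}.
Ancestors of 104d735: {104d735, 8b6f005}.
Common ancestors: {8b6f005}.
The only common ancestor is 8b6f005, so it is the merge base.

8b6f005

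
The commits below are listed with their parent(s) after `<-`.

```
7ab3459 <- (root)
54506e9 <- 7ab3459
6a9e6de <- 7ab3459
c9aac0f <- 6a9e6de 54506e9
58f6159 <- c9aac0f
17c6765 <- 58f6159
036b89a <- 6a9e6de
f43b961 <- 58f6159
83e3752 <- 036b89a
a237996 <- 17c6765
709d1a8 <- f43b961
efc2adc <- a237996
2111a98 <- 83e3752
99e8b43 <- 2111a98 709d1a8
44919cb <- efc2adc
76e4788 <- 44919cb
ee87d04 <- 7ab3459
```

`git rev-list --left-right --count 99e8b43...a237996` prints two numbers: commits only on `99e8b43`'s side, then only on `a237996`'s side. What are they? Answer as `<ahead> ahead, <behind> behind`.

6 ahead, 2 behind

Reachable from 99e8b43: {036b89a, 2111a98, 54506e9, 58f6159, 6a9e6de, 709d1a8, 7ab3459, 83e3752, 99e8b43, c9aac0f, f43b961}.
Reachable from a237996: {17c6765, 54506e9, 58f6159, 6a9e6de, 7ab3459, a237996, c9aac0f}.
Only in 99e8b43's history (ahead): {036b89a, 2111a98, 709d1a8, 83e3752, 99e8b43, f43b961} — 6.
Only in a237996's history (behind): {17c6765, a237996} — 2.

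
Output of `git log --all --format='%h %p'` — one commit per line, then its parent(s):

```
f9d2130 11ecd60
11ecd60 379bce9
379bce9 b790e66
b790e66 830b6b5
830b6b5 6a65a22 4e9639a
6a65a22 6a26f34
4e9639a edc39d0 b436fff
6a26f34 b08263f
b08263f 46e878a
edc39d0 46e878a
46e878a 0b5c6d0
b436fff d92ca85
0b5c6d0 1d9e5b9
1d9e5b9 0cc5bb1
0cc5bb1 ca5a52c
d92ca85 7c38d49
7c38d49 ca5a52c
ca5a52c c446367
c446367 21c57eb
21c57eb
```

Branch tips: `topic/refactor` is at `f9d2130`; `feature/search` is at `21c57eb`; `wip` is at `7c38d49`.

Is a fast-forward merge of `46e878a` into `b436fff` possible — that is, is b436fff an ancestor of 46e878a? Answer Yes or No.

No

A fast-forward from b436fff to 46e878a is possible iff b436fff is an ancestor of 46e878a.
Ancestors of 46e878a: {0b5c6d0, 0cc5bb1, 1d9e5b9, 21c57eb, 46e878a, c446367, ca5a52c}.
b436fff is not among them, so fast-forward is not possible.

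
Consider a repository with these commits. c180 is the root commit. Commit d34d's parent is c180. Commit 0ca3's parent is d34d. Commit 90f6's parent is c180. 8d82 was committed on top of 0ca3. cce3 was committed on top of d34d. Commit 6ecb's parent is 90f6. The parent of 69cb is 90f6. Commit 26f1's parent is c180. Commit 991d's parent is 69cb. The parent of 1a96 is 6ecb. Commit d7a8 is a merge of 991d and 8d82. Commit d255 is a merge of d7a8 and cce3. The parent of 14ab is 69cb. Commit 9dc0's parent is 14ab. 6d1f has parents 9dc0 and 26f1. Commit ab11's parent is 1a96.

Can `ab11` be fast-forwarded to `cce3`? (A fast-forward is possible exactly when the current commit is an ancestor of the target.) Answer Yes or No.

No

A fast-forward from ab11 to cce3 is possible iff ab11 is an ancestor of cce3.
Ancestors of cce3: {c180, cce3, d34d}.
ab11 is not among them, so fast-forward is not possible.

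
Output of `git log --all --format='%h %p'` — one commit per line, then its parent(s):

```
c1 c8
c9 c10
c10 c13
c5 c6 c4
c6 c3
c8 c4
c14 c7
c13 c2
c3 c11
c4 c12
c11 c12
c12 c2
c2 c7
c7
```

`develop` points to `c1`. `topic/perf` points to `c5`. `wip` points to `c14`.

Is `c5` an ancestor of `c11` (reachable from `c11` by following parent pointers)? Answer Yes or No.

Ancestors of c11: {c11, c12, c2, c7}.
c5 is not in that set, so it is not an ancestor of c11.

No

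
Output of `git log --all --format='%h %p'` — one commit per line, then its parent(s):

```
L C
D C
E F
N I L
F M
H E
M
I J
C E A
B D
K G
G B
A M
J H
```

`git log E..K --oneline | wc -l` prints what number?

Reachable from K: {A, B, C, D, E, F, G, K, M}.
Reachable from E: {E, F, M}.
In K's history but not E's: {A, B, C, D, G, K} — 6 commits.

6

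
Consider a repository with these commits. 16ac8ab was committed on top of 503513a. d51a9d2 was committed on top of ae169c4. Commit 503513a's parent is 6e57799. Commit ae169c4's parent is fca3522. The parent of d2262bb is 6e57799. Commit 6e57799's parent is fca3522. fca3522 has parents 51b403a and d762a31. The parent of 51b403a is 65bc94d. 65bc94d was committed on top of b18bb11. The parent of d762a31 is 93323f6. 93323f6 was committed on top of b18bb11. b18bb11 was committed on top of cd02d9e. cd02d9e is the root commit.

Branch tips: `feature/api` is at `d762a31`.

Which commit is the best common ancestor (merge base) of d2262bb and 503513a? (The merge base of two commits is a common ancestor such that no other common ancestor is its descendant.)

Ancestors of d2262bb: {51b403a, 65bc94d, 6e57799, 93323f6, b18bb11, cd02d9e, d2262bb, d762a31, fca3522}.
Ancestors of 503513a: {503513a, 51b403a, 65bc94d, 6e57799, 93323f6, b18bb11, cd02d9e, d762a31, fca3522}.
Common ancestors: {51b403a, 65bc94d, 6e57799, 93323f6, b18bb11, cd02d9e, d762a31, fca3522}.
Among these, 6e57799 is not an ancestor of any other common ancestor — it is the merge base.

6e57799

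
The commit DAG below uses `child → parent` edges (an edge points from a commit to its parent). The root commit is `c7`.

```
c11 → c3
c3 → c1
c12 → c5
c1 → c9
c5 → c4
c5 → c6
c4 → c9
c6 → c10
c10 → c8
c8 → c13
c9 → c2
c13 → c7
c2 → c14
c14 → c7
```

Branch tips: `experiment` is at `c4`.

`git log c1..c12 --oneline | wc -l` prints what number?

Reachable from c12: {c10, c12, c13, c14, c2, c4, c5, c6, c7, c8, c9}.
Reachable from c1: {c1, c14, c2, c7, c9}.
In c12's history but not c1's: {c10, c12, c13, c4, c5, c6, c8} — 7 commits.

7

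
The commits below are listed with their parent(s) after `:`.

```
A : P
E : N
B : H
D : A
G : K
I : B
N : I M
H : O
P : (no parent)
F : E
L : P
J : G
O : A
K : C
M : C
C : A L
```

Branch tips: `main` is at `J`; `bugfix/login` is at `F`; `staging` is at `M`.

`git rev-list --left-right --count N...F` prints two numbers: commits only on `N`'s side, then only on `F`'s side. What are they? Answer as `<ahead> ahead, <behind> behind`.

0 ahead, 2 behind

Reachable from N: {A, B, C, H, I, L, M, N, O, P}.
Reachable from F: {A, B, C, E, F, H, I, L, M, N, O, P}.
Only in N's history (ahead): {} — 0.
Only in F's history (behind): {E, F} — 2.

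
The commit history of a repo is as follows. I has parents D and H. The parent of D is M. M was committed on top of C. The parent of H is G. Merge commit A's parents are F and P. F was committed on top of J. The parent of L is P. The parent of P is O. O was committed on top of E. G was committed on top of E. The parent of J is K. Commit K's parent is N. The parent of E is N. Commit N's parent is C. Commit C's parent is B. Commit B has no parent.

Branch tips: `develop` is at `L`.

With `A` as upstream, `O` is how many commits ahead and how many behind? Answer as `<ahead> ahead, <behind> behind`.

Reachable from O: {B, C, E, N, O}.
Reachable from A: {A, B, C, E, F, J, K, N, O, P}.
Only in O's history (ahead): {} — 0.
Only in A's history (behind): {A, F, J, K, P} — 5.

0 ahead, 5 behind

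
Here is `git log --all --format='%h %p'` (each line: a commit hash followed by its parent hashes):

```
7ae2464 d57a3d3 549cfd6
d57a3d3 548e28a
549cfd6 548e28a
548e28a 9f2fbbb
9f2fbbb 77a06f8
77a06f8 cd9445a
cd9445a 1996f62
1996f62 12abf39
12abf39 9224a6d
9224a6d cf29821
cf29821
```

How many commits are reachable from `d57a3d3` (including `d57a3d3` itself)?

Walking parent pointers from d57a3d3: reachable set = {12abf39, 1996f62, 548e28a, 77a06f8, 9224a6d, 9f2fbbb, cd9445a, cf29821, d57a3d3}.
That is 9 commits.

9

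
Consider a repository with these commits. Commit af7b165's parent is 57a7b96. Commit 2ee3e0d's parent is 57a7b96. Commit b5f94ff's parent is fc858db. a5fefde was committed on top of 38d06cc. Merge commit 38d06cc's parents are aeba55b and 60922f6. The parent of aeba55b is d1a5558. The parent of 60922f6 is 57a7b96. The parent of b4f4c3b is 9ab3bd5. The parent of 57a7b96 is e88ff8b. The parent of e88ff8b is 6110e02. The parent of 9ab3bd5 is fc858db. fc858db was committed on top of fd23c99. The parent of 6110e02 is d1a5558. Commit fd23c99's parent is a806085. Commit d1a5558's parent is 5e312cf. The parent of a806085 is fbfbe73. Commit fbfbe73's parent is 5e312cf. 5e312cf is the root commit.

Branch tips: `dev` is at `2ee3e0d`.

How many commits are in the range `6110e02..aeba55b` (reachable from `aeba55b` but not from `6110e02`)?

1

Reachable from aeba55b: {5e312cf, aeba55b, d1a5558}.
Reachable from 6110e02: {5e312cf, 6110e02, d1a5558}.
In aeba55b's history but not 6110e02's: {aeba55b} — 1 commit.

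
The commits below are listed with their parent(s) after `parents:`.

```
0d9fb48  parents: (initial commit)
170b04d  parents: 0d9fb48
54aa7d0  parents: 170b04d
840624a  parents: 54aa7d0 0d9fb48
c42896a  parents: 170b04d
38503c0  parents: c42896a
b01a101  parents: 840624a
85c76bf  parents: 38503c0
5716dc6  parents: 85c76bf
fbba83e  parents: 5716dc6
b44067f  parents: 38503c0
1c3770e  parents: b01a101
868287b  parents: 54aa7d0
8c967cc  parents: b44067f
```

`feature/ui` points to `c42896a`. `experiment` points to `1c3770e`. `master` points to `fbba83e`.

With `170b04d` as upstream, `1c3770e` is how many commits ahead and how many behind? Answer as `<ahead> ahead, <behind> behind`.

Reachable from 1c3770e: {0d9fb48, 170b04d, 1c3770e, 54aa7d0, 840624a, b01a101}.
Reachable from 170b04d: {0d9fb48, 170b04d}.
Only in 1c3770e's history (ahead): {1c3770e, 54aa7d0, 840624a, b01a101} — 4.
Only in 170b04d's history (behind): {} — 0.

4 ahead, 0 behind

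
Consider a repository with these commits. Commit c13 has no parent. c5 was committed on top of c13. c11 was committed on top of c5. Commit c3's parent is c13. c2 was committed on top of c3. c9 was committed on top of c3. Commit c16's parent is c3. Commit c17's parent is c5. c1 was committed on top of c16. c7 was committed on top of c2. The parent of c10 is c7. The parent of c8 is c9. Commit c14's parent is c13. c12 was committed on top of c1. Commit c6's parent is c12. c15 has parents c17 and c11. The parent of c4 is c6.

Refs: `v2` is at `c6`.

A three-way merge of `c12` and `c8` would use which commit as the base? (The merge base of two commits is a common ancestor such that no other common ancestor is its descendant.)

Ancestors of c12: {c1, c12, c13, c16, c3}.
Ancestors of c8: {c13, c3, c8, c9}.
Common ancestors: {c13, c3}.
Among these, c3 is not an ancestor of any other common ancestor — it is the merge base.

c3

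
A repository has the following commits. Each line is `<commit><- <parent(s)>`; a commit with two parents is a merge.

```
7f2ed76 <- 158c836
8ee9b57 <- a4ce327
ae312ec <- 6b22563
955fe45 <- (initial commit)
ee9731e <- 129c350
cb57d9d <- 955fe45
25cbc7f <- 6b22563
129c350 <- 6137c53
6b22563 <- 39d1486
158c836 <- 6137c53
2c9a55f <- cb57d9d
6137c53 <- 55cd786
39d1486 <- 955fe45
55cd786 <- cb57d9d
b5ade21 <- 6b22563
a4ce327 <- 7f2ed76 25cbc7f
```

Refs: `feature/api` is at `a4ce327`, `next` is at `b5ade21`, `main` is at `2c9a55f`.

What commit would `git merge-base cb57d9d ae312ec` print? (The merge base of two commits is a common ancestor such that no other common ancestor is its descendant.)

955fe45

Ancestors of cb57d9d: {955fe45, cb57d9d}.
Ancestors of ae312ec: {39d1486, 6b22563, 955fe45, ae312ec}.
Common ancestors: {955fe45}.
The only common ancestor is 955fe45, so it is the merge base.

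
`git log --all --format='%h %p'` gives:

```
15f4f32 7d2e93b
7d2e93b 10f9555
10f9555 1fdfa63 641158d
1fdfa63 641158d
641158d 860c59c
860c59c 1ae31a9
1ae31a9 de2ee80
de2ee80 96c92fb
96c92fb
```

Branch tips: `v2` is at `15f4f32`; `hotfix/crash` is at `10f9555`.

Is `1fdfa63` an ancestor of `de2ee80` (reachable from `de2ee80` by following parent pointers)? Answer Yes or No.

No

Ancestors of de2ee80: {96c92fb, de2ee80}.
1fdfa63 is not in that set, so it is not an ancestor of de2ee80.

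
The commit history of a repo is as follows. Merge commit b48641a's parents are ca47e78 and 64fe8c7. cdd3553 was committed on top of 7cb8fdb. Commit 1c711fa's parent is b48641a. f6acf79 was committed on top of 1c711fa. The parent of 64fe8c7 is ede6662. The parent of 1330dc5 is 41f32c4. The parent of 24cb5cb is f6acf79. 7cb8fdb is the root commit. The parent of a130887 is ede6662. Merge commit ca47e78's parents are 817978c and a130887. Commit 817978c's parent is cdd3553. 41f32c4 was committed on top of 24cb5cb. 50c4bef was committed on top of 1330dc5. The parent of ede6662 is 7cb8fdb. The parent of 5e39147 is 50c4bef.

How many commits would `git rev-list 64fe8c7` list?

3

Walking parent pointers from 64fe8c7: reachable set = {64fe8c7, 7cb8fdb, ede6662}.
That is 3 commits.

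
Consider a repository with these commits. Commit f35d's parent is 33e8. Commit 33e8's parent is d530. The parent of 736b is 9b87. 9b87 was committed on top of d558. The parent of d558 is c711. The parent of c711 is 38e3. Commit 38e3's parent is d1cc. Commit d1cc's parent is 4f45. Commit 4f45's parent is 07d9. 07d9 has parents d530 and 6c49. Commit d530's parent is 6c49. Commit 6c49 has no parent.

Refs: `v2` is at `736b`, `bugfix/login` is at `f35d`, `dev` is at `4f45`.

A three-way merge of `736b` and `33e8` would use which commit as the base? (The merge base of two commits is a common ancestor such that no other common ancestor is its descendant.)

d530

Ancestors of 736b: {07d9, 38e3, 4f45, 6c49, 736b, 9b87, c711, d1cc, d530, d558}.
Ancestors of 33e8: {33e8, 6c49, d530}.
Common ancestors: {6c49, d530}.
Among these, d530 is not an ancestor of any other common ancestor — it is the merge base.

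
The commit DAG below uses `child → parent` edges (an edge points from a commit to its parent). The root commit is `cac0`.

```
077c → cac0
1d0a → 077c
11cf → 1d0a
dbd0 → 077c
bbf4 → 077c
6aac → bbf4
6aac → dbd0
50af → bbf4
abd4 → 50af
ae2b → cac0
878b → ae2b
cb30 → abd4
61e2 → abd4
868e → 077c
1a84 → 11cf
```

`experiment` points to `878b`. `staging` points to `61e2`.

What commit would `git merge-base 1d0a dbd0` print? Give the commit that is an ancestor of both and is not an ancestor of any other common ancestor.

077c

Ancestors of 1d0a: {077c, 1d0a, cac0}.
Ancestors of dbd0: {077c, cac0, dbd0}.
Common ancestors: {077c, cac0}.
Among these, 077c is not an ancestor of any other common ancestor — it is the merge base.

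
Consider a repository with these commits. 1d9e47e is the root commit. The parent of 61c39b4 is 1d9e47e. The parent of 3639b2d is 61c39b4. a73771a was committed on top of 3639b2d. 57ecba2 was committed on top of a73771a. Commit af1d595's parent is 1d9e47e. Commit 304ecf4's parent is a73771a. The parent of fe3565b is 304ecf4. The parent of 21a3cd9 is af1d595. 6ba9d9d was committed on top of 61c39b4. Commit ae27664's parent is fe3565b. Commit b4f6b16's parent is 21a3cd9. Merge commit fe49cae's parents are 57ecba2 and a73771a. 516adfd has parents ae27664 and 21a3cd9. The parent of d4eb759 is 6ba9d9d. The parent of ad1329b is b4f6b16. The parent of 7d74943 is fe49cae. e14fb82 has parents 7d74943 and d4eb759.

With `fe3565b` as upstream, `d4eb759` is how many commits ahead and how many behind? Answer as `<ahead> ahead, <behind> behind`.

Reachable from d4eb759: {1d9e47e, 61c39b4, 6ba9d9d, d4eb759}.
Reachable from fe3565b: {1d9e47e, 304ecf4, 3639b2d, 61c39b4, a73771a, fe3565b}.
Only in d4eb759's history (ahead): {6ba9d9d, d4eb759} — 2.
Only in fe3565b's history (behind): {304ecf4, 3639b2d, a73771a, fe3565b} — 4.

2 ahead, 4 behind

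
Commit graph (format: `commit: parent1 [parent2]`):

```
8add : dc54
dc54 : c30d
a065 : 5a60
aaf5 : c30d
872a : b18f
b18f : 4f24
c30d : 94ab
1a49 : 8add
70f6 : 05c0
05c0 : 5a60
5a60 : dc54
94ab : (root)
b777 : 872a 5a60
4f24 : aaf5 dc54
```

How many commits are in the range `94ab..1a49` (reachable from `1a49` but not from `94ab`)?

4

Reachable from 1a49: {1a49, 8add, 94ab, c30d, dc54}.
Reachable from 94ab: {94ab}.
In 1a49's history but not 94ab's: {1a49, 8add, c30d, dc54} — 4 commits.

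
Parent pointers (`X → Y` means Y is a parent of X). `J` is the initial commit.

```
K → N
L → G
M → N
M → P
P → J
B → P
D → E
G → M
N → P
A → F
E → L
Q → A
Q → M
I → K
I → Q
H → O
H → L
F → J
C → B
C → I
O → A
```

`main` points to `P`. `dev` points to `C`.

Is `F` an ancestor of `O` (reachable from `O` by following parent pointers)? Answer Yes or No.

Ancestors of O (commits reachable by following parents): {A, F, J, O}.
F is in that set, so it is an ancestor of O.

Yes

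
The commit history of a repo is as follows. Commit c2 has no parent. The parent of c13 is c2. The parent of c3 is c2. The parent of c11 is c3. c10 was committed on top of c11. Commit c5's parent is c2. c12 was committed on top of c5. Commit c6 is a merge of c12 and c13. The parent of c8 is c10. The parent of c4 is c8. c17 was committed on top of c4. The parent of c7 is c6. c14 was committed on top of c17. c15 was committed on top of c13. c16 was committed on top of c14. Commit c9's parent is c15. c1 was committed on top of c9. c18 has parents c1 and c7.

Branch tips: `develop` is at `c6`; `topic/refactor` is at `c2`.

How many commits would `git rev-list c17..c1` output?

Reachable from c1: {c1, c13, c15, c2, c9}.
Reachable from c17: {c10, c11, c17, c2, c3, c4, c8}.
In c1's history but not c17's: {c1, c13, c15, c9} — 4 commits.

4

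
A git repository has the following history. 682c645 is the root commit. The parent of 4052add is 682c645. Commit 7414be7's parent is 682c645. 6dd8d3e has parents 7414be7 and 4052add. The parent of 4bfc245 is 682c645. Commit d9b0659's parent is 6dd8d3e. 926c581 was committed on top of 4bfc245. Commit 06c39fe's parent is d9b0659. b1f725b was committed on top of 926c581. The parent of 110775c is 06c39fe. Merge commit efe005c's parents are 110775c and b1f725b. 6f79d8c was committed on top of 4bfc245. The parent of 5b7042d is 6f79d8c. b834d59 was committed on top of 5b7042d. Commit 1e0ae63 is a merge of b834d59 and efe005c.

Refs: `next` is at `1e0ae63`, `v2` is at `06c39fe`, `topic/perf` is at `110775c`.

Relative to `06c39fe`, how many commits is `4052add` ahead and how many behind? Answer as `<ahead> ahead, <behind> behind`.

Reachable from 4052add: {4052add, 682c645}.
Reachable from 06c39fe: {06c39fe, 4052add, 682c645, 6dd8d3e, 7414be7, d9b0659}.
Only in 4052add's history (ahead): {} — 0.
Only in 06c39fe's history (behind): {06c39fe, 6dd8d3e, 7414be7, d9b0659} — 4.

0 ahead, 4 behind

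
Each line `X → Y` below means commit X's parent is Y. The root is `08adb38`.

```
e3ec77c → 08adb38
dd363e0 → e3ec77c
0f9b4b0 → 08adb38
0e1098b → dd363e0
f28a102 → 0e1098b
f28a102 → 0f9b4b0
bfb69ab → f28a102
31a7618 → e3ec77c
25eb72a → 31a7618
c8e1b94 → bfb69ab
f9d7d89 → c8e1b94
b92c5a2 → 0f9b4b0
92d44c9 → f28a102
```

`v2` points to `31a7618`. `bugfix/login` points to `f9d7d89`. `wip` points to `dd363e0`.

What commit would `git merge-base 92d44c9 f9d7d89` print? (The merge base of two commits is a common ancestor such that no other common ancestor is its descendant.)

Ancestors of 92d44c9: {08adb38, 0e1098b, 0f9b4b0, 92d44c9, dd363e0, e3ec77c, f28a102}.
Ancestors of f9d7d89: {08adb38, 0e1098b, 0f9b4b0, bfb69ab, c8e1b94, dd363e0, e3ec77c, f28a102, f9d7d89}.
Common ancestors: {08adb38, 0e1098b, 0f9b4b0, dd363e0, e3ec77c, f28a102}.
Among these, f28a102 is not an ancestor of any other common ancestor — it is the merge base.

f28a102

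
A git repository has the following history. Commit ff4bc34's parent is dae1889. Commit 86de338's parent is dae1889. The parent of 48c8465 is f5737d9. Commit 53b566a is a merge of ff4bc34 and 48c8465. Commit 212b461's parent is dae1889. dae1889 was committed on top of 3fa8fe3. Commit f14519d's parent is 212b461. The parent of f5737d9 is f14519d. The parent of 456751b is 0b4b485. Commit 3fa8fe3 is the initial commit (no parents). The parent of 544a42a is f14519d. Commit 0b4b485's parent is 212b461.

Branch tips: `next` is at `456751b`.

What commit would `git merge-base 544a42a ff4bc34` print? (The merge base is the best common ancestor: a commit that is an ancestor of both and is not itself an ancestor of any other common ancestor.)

Ancestors of 544a42a: {212b461, 3fa8fe3, 544a42a, dae1889, f14519d}.
Ancestors of ff4bc34: {3fa8fe3, dae1889, ff4bc34}.
Common ancestors: {3fa8fe3, dae1889}.
Among these, dae1889 is not an ancestor of any other common ancestor — it is the merge base.

dae1889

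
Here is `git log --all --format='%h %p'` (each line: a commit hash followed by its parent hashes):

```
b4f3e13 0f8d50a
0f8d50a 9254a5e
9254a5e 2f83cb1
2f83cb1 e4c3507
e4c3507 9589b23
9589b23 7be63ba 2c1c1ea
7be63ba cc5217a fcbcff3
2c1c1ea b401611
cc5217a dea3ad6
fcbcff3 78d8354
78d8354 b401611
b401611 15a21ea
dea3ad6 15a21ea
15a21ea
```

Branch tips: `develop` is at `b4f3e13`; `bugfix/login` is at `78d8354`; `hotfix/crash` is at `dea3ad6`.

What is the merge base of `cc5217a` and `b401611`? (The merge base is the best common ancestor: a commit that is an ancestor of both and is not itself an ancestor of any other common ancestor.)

15a21ea

Ancestors of cc5217a: {15a21ea, cc5217a, dea3ad6}.
Ancestors of b401611: {15a21ea, b401611}.
Common ancestors: {15a21ea}.
The only common ancestor is 15a21ea, so it is the merge base.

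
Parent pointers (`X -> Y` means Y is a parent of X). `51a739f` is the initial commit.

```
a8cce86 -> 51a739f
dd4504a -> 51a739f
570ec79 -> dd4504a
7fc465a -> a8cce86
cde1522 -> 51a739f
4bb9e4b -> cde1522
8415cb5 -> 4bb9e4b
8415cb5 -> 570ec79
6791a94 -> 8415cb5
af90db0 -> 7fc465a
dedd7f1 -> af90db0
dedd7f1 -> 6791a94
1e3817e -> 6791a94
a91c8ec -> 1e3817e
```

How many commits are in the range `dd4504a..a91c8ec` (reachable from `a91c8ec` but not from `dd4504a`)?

Reachable from a91c8ec: {1e3817e, 4bb9e4b, 51a739f, 570ec79, 6791a94, 8415cb5, a91c8ec, cde1522, dd4504a}.
Reachable from dd4504a: {51a739f, dd4504a}.
In a91c8ec's history but not dd4504a's: {1e3817e, 4bb9e4b, 570ec79, 6791a94, 8415cb5, a91c8ec, cde1522} — 7 commits.

7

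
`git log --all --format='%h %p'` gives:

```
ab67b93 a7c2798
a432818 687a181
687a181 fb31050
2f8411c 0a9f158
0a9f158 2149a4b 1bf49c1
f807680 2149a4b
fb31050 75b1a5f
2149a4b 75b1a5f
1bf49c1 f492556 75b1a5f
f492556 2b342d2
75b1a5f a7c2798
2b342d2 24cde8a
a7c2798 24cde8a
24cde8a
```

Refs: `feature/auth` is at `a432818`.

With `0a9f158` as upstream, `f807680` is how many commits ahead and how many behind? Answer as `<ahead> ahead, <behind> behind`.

Reachable from f807680: {2149a4b, 24cde8a, 75b1a5f, a7c2798, f807680}.
Reachable from 0a9f158: {0a9f158, 1bf49c1, 2149a4b, 24cde8a, 2b342d2, 75b1a5f, a7c2798, f492556}.
Only in f807680's history (ahead): {f807680} — 1.
Only in 0a9f158's history (behind): {0a9f158, 1bf49c1, 2b342d2, f492556} — 4.

1 ahead, 4 behind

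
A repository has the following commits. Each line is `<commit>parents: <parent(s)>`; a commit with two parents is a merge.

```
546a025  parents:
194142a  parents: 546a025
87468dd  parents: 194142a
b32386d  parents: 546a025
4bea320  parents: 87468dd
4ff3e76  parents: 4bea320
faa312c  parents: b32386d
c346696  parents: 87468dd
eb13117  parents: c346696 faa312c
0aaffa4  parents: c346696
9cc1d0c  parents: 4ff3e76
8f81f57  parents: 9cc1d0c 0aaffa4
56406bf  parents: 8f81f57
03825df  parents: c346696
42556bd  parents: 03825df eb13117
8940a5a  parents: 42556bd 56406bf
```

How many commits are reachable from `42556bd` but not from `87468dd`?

6

Reachable from 42556bd: {03825df, 194142a, 42556bd, 546a025, 87468dd, b32386d, c346696, eb13117, faa312c}.
Reachable from 87468dd: {194142a, 546a025, 87468dd}.
In 42556bd's history but not 87468dd's: {03825df, 42556bd, b32386d, c346696, eb13117, faa312c} — 6 commits.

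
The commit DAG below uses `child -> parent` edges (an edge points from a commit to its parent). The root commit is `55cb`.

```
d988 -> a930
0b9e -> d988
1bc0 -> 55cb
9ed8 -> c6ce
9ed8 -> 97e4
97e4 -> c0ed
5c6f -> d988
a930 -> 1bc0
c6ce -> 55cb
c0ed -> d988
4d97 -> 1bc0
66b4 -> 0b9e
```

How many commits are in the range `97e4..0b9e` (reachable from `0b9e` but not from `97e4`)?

1

Reachable from 0b9e: {0b9e, 1bc0, 55cb, a930, d988}.
Reachable from 97e4: {1bc0, 55cb, 97e4, a930, c0ed, d988}.
In 0b9e's history but not 97e4's: {0b9e} — 1 commit.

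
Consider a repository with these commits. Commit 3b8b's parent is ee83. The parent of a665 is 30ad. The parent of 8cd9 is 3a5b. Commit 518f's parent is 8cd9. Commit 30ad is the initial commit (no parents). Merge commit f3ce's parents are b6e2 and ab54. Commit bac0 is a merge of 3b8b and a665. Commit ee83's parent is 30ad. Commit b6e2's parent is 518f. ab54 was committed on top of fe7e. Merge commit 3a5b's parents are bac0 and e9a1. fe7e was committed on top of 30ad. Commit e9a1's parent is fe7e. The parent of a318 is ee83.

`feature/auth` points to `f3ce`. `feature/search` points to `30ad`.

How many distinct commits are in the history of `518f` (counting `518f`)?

Walking parent pointers from 518f: reachable set = {30ad, 3a5b, 3b8b, 518f, 8cd9, a665, bac0, e9a1, ee83, fe7e}.
That is 10 commits.

10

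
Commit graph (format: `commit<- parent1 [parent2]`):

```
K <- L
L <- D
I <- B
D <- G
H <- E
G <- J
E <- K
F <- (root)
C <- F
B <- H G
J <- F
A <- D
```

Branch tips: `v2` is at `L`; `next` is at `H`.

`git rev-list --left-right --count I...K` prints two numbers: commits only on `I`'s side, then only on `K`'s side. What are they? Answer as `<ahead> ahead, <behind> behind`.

Reachable from I: {B, D, E, F, G, H, I, J, K, L}.
Reachable from K: {D, F, G, J, K, L}.
Only in I's history (ahead): {B, E, H, I} — 4.
Only in K's history (behind): {} — 0.

4 ahead, 0 behind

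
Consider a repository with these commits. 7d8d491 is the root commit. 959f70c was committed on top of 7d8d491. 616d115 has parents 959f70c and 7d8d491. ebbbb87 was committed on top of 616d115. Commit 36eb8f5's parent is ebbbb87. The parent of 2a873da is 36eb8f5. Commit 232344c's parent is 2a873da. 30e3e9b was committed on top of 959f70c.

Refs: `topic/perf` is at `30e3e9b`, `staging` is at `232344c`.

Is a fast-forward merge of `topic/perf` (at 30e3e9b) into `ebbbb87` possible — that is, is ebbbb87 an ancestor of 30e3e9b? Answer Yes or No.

A fast-forward from ebbbb87 to 30e3e9b is possible iff ebbbb87 is an ancestor of 30e3e9b.
Ancestors of 30e3e9b: {30e3e9b, 7d8d491, 959f70c}.
ebbbb87 is not among them, so fast-forward is not possible.

No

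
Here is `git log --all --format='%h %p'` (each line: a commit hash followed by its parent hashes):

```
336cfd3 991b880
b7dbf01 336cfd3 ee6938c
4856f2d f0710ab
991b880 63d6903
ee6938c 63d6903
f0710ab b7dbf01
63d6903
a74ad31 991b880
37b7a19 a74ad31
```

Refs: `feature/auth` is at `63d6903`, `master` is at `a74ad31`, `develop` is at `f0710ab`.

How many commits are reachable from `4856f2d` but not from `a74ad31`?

Reachable from 4856f2d: {336cfd3, 4856f2d, 63d6903, 991b880, b7dbf01, ee6938c, f0710ab}.
Reachable from a74ad31: {63d6903, 991b880, a74ad31}.
In 4856f2d's history but not a74ad31's: {336cfd3, 4856f2d, b7dbf01, ee6938c, f0710ab} — 5 commits.

5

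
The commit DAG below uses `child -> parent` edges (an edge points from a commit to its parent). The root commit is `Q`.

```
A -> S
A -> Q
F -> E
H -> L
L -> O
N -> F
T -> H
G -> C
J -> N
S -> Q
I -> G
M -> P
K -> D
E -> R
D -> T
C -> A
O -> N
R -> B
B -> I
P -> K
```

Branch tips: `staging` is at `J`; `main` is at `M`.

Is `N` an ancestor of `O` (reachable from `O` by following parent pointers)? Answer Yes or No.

Yes

Ancestors of O (commits reachable by following parents): {A, B, C, E, F, G, I, N, O, Q, R, S}.
N is in that set, so it is an ancestor of O.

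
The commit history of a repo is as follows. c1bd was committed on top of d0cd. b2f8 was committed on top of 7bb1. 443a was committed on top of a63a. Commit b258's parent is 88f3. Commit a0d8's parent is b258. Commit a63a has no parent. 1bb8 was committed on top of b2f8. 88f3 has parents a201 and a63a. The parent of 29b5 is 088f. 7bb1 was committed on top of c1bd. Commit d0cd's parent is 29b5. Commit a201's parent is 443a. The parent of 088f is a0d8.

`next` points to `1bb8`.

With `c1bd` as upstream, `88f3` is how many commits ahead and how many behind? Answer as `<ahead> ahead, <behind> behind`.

0 ahead, 6 behind

Reachable from 88f3: {443a, 88f3, a201, a63a}.
Reachable from c1bd: {088f, 29b5, 443a, 88f3, a0d8, a201, a63a, b258, c1bd, d0cd}.
Only in 88f3's history (ahead): {} — 0.
Only in c1bd's history (behind): {088f, 29b5, a0d8, b258, c1bd, d0cd} — 6.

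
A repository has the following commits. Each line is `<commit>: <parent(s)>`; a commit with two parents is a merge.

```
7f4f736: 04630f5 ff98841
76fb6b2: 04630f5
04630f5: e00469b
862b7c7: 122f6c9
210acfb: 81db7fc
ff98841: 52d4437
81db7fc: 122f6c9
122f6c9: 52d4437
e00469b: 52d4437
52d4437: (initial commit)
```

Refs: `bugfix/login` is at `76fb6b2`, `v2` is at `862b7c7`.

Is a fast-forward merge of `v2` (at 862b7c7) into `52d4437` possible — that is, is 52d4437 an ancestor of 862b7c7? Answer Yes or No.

A fast-forward from 52d4437 to 862b7c7 is possible iff 52d4437 is an ancestor of 862b7c7.
Ancestors of 862b7c7: {122f6c9, 52d4437, 862b7c7}.
52d4437 is among them, so fast-forward is possible.

Yes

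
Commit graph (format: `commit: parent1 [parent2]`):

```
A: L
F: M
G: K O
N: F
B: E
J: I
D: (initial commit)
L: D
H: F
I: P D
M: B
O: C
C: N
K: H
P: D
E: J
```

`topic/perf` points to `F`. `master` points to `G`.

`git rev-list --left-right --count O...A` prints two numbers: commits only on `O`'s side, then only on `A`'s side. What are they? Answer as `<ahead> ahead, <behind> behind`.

10 ahead, 2 behind

Reachable from O: {B, C, D, E, F, I, J, M, N, O, P}.
Reachable from A: {A, D, L}.
Only in O's history (ahead): {B, C, E, F, I, J, M, N, O, P} — 10.
Only in A's history (behind): {A, L} — 2.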